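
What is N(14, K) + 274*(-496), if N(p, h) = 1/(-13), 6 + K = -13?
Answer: -1766753/13 ≈ -1.3590e+5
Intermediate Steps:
K = -19 (K = -6 - 13 = -19)
N(p, h) = -1/13
N(14, K) + 274*(-496) = -1/13 + 274*(-496) = -1/13 - 135904 = -1766753/13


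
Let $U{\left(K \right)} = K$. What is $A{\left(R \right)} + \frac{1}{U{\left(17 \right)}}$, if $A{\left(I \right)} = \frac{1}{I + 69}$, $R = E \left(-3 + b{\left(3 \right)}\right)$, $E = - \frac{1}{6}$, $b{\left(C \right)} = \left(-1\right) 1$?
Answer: $\frac{260}{3553} \approx 0.073178$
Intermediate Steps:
$b{\left(C \right)} = -1$
$E = - \frac{1}{6}$ ($E = \left(-1\right) \frac{1}{6} = - \frac{1}{6} \approx -0.16667$)
$R = \frac{2}{3}$ ($R = - \frac{-3 - 1}{6} = \left(- \frac{1}{6}\right) \left(-4\right) = \frac{2}{3} \approx 0.66667$)
$A{\left(I \right)} = \frac{1}{69 + I}$
$A{\left(R \right)} + \frac{1}{U{\left(17 \right)}} = \frac{1}{69 + \frac{2}{3}} + \frac{1}{17} = \frac{1}{\frac{209}{3}} + \frac{1}{17} = \frac{3}{209} + \frac{1}{17} = \frac{260}{3553}$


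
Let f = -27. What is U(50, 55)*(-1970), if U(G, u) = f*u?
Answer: 2925450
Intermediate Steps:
U(G, u) = -27*u
U(50, 55)*(-1970) = -27*55*(-1970) = -1485*(-1970) = 2925450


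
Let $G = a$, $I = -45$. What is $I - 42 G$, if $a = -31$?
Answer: $1257$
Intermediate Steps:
$G = -31$
$I - 42 G = -45 - -1302 = -45 + 1302 = 1257$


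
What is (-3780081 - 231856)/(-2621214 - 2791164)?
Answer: 4011937/5412378 ≈ 0.74125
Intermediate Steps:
(-3780081 - 231856)/(-2621214 - 2791164) = -4011937/(-5412378) = -4011937*(-1/5412378) = 4011937/5412378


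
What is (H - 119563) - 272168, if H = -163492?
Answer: -555223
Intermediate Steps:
(H - 119563) - 272168 = (-163492 - 119563) - 272168 = -283055 - 272168 = -555223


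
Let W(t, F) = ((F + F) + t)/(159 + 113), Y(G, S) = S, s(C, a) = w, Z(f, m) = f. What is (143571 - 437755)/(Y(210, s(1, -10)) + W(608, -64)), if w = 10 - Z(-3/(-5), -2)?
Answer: -25005640/949 ≈ -26349.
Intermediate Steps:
w = 47/5 (w = 10 - (-3)/(-5) = 10 - (-3)*(-1)/5 = 10 - 1*⅗ = 10 - ⅗ = 47/5 ≈ 9.4000)
s(C, a) = 47/5
W(t, F) = F/136 + t/272 (W(t, F) = (2*F + t)/272 = (t + 2*F)*(1/272) = F/136 + t/272)
(143571 - 437755)/(Y(210, s(1, -10)) + W(608, -64)) = (143571 - 437755)/(47/5 + ((1/136)*(-64) + (1/272)*608)) = -294184/(47/5 + (-8/17 + 38/17)) = -294184/(47/5 + 30/17) = -294184/949/85 = -294184*85/949 = -25005640/949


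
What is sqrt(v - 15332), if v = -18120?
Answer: 2*I*sqrt(8363) ≈ 182.9*I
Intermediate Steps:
sqrt(v - 15332) = sqrt(-18120 - 15332) = sqrt(-33452) = 2*I*sqrt(8363)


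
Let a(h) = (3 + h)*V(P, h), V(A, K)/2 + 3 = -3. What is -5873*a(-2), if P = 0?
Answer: 70476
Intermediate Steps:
V(A, K) = -12 (V(A, K) = -6 + 2*(-3) = -6 - 6 = -12)
a(h) = -36 - 12*h (a(h) = (3 + h)*(-12) = -36 - 12*h)
-5873*a(-2) = -5873*(-36 - 12*(-2)) = -5873*(-36 + 24) = -5873*(-12) = 70476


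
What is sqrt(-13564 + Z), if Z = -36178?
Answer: I*sqrt(49742) ≈ 223.03*I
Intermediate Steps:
sqrt(-13564 + Z) = sqrt(-13564 - 36178) = sqrt(-49742) = I*sqrt(49742)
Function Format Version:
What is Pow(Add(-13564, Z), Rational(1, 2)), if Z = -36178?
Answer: Mul(I, Pow(49742, Rational(1, 2))) ≈ Mul(223.03, I)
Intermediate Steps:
Pow(Add(-13564, Z), Rational(1, 2)) = Pow(Add(-13564, -36178), Rational(1, 2)) = Pow(-49742, Rational(1, 2)) = Mul(I, Pow(49742, Rational(1, 2)))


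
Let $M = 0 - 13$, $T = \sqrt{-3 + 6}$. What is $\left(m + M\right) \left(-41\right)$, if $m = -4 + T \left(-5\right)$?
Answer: $697 + 205 \sqrt{3} \approx 1052.1$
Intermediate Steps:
$T = \sqrt{3} \approx 1.732$
$m = -4 - 5 \sqrt{3}$ ($m = -4 + \sqrt{3} \left(-5\right) = -4 - 5 \sqrt{3} \approx -12.66$)
$M = -13$ ($M = 0 - 13 = -13$)
$\left(m + M\right) \left(-41\right) = \left(\left(-4 - 5 \sqrt{3}\right) - 13\right) \left(-41\right) = \left(-17 - 5 \sqrt{3}\right) \left(-41\right) = 697 + 205 \sqrt{3}$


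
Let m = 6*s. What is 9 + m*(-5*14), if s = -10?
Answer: 4209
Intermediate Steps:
m = -60 (m = 6*(-10) = -60)
9 + m*(-5*14) = 9 - (-300)*14 = 9 - 60*(-70) = 9 + 4200 = 4209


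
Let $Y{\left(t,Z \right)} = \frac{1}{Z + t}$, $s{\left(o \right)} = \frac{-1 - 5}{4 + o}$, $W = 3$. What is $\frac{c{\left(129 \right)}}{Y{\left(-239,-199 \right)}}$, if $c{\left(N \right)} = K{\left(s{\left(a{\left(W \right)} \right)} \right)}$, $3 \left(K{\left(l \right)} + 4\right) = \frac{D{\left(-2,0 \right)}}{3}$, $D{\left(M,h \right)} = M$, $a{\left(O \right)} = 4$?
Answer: $\frac{5548}{3} \approx 1849.3$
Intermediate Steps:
$s{\left(o \right)} = - \frac{6}{4 + o}$
$K{\left(l \right)} = - \frac{38}{9}$ ($K{\left(l \right)} = -4 + \frac{\left(-2\right) \frac{1}{3}}{3} = -4 + \frac{1}{3} \left(- \frac{2}{3}\right) = -4 - \frac{2}{9} = - \frac{38}{9}$)
$c{\left(N \right)} = - \frac{38}{9}$
$\frac{c{\left(129 \right)}}{Y{\left(-239,-199 \right)}} = - \frac{38}{9 \frac{1}{-199 - 239}} = - \frac{38}{9 \frac{1}{-438}} = - \frac{38}{9 \left(- \frac{1}{438}\right)} = \left(- \frac{38}{9}\right) \left(-438\right) = \frac{5548}{3}$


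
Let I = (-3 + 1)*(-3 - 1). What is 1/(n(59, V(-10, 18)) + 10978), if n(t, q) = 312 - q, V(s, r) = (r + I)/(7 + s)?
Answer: 3/33896 ≈ 8.8506e-5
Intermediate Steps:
I = 8 (I = -2*(-4) = 8)
V(s, r) = (8 + r)/(7 + s) (V(s, r) = (r + 8)/(7 + s) = (8 + r)/(7 + s))
1/(n(59, V(-10, 18)) + 10978) = 1/((312 - (8 + 18)/(7 - 10)) + 10978) = 1/((312 - 26/(-3)) + 10978) = 1/((312 - (-1)*26/3) + 10978) = 1/((312 - 1*(-26/3)) + 10978) = 1/((312 + 26/3) + 10978) = 1/(962/3 + 10978) = 1/(33896/3) = 3/33896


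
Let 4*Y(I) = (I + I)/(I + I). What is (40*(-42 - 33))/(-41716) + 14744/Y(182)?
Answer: 615061454/10429 ≈ 58976.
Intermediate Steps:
Y(I) = 1/4 (Y(I) = ((I + I)/(I + I))/4 = ((2*I)/((2*I)))/4 = ((2*I)*(1/(2*I)))/4 = (1/4)*1 = 1/4)
(40*(-42 - 33))/(-41716) + 14744/Y(182) = (40*(-42 - 33))/(-41716) + 14744/(1/4) = (40*(-75))*(-1/41716) + 14744*4 = -3000*(-1/41716) + 58976 = 750/10429 + 58976 = 615061454/10429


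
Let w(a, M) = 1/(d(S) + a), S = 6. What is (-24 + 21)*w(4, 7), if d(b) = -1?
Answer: -1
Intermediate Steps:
w(a, M) = 1/(-1 + a)
(-24 + 21)*w(4, 7) = (-24 + 21)/(-1 + 4) = -3/3 = -3*⅓ = -1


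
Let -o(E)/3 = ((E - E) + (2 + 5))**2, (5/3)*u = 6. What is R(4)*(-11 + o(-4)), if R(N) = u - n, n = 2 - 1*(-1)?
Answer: -474/5 ≈ -94.800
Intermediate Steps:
u = 18/5 (u = (3/5)*6 = 18/5 ≈ 3.6000)
n = 3 (n = 2 + 1 = 3)
o(E) = -147 (o(E) = -3*((E - E) + (2 + 5))**2 = -3*(0 + 7)**2 = -3*7**2 = -3*49 = -147)
R(N) = 3/5 (R(N) = 18/5 - 1*3 = 18/5 - 3 = 3/5)
R(4)*(-11 + o(-4)) = 3*(-11 - 147)/5 = (3/5)*(-158) = -474/5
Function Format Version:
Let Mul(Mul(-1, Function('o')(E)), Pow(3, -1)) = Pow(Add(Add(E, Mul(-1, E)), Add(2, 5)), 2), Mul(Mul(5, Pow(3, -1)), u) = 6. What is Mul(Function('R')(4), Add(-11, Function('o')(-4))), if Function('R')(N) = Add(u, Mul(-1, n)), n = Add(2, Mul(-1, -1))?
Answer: Rational(-474, 5) ≈ -94.800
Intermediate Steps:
u = Rational(18, 5) (u = Mul(Rational(3, 5), 6) = Rational(18, 5) ≈ 3.6000)
n = 3 (n = Add(2, 1) = 3)
Function('o')(E) = -147 (Function('o')(E) = Mul(-3, Pow(Add(Add(E, Mul(-1, E)), Add(2, 5)), 2)) = Mul(-3, Pow(Add(0, 7), 2)) = Mul(-3, Pow(7, 2)) = Mul(-3, 49) = -147)
Function('R')(N) = Rational(3, 5) (Function('R')(N) = Add(Rational(18, 5), Mul(-1, 3)) = Add(Rational(18, 5), -3) = Rational(3, 5))
Mul(Function('R')(4), Add(-11, Function('o')(-4))) = Mul(Rational(3, 5), Add(-11, -147)) = Mul(Rational(3, 5), -158) = Rational(-474, 5)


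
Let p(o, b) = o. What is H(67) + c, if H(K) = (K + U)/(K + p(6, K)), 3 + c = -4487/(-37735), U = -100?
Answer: -9181669/2754655 ≈ -3.3331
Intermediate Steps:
c = -108718/37735 (c = -3 - 4487/(-37735) = -3 - 4487*(-1/37735) = -3 + 4487/37735 = -108718/37735 ≈ -2.8811)
H(K) = (-100 + K)/(6 + K) (H(K) = (K - 100)/(K + 6) = (-100 + K)/(6 + K))
H(67) + c = (-100 + 67)/(6 + 67) - 108718/37735 = -33/73 - 108718/37735 = -9181669/2754655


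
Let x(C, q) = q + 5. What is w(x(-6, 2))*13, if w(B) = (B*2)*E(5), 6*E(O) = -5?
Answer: -455/3 ≈ -151.67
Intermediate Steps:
x(C, q) = 5 + q
E(O) = -⅚ (E(O) = (⅙)*(-5) = -⅚)
w(B) = -5*B/3 (w(B) = (B*2)*(-⅚) = (2*B)*(-⅚) = -5*B/3)
w(x(-6, 2))*13 = -5*(5 + 2)/3*13 = -5/3*7*13 = -35/3*13 = -455/3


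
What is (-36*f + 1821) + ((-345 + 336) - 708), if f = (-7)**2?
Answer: -660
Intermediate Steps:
f = 49
(-36*f + 1821) + ((-345 + 336) - 708) = (-36*49 + 1821) + ((-345 + 336) - 708) = (-1764 + 1821) + (-9 - 708) = 57 - 717 = -660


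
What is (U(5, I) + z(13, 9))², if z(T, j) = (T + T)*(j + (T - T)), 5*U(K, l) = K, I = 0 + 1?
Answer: 55225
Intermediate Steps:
I = 1
U(K, l) = K/5
z(T, j) = 2*T*j (z(T, j) = (2*T)*(j + 0) = (2*T)*j = 2*T*j)
(U(5, I) + z(13, 9))² = ((⅕)*5 + 2*13*9)² = (1 + 234)² = 235² = 55225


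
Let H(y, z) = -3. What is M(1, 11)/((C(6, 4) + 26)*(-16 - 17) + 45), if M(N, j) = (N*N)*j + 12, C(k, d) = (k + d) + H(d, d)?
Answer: -23/1044 ≈ -0.022031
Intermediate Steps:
C(k, d) = -3 + d + k (C(k, d) = (k + d) - 3 = (d + k) - 3 = -3 + d + k)
M(N, j) = 12 + j*N² (M(N, j) = N²*j + 12 = j*N² + 12 = 12 + j*N²)
M(1, 11)/((C(6, 4) + 26)*(-16 - 17) + 45) = (12 + 11*1²)/(((-3 + 4 + 6) + 26)*(-16 - 17) + 45) = (12 + 11*1)/((7 + 26)*(-33) + 45) = (12 + 11)/(33*(-33) + 45) = 23/(-1089 + 45) = 23/(-1044) = -1/1044*23 = -23/1044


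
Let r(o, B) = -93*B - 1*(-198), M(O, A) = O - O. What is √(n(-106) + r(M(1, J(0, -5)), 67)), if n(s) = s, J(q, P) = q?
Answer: I*√6139 ≈ 78.352*I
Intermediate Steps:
M(O, A) = 0
r(o, B) = 198 - 93*B (r(o, B) = -93*B + 198 = 198 - 93*B)
√(n(-106) + r(M(1, J(0, -5)), 67)) = √(-106 + (198 - 93*67)) = √(-106 + (198 - 6231)) = √(-106 - 6033) = √(-6139) = I*√6139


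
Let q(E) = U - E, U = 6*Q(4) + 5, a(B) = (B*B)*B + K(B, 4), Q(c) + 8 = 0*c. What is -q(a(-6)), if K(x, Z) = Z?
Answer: -169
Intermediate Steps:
Q(c) = -8 (Q(c) = -8 + 0*c = -8 + 0 = -8)
a(B) = 4 + B³ (a(B) = (B*B)*B + 4 = B²*B + 4 = B³ + 4 = 4 + B³)
U = -43 (U = 6*(-8) + 5 = -48 + 5 = -43)
q(E) = -43 - E
-q(a(-6)) = -(-43 - (4 + (-6)³)) = -(-43 - (4 - 216)) = -(-43 - 1*(-212)) = -(-43 + 212) = -1*169 = -169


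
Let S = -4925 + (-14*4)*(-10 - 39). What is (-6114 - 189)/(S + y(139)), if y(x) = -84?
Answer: 2101/755 ≈ 2.7828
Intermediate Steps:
S = -2181 (S = -4925 - 56*(-49) = -4925 + 2744 = -2181)
(-6114 - 189)/(S + y(139)) = (-6114 - 189)/(-2181 - 84) = -6303/(-2265) = -6303*(-1/2265) = 2101/755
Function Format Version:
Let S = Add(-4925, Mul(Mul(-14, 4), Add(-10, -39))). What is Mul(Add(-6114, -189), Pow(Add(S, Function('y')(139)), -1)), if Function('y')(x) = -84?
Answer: Rational(2101, 755) ≈ 2.7828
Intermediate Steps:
S = -2181 (S = Add(-4925, Mul(-56, -49)) = Add(-4925, 2744) = -2181)
Mul(Add(-6114, -189), Pow(Add(S, Function('y')(139)), -1)) = Mul(Add(-6114, -189), Pow(Add(-2181, -84), -1)) = Mul(-6303, Pow(-2265, -1)) = Mul(-6303, Rational(-1, 2265)) = Rational(2101, 755)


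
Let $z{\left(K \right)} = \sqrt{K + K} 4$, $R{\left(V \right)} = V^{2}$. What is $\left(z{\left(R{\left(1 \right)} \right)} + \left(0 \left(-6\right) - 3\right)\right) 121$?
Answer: $-363 + 484 \sqrt{2} \approx 321.48$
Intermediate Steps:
$z{\left(K \right)} = 4 \sqrt{2} \sqrt{K}$ ($z{\left(K \right)} = \sqrt{2 K} 4 = \sqrt{2} \sqrt{K} 4 = 4 \sqrt{2} \sqrt{K}$)
$\left(z{\left(R{\left(1 \right)} \right)} + \left(0 \left(-6\right) - 3\right)\right) 121 = \left(4 \sqrt{2} \sqrt{1^{2}} + \left(0 \left(-6\right) - 3\right)\right) 121 = \left(4 \sqrt{2} \sqrt{1} + \left(0 - 3\right)\right) 121 = \left(4 \sqrt{2} \cdot 1 - 3\right) 121 = \left(4 \sqrt{2} - 3\right) 121 = \left(-3 + 4 \sqrt{2}\right) 121 = -363 + 484 \sqrt{2}$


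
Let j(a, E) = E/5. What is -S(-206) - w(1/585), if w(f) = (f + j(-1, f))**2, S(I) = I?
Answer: 195828746/950625 ≈ 206.00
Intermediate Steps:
j(a, E) = E/5 (j(a, E) = E*(1/5) = E/5)
w(f) = 36*f**2/25 (w(f) = (f + f/5)**2 = (6*f/5)**2 = 36*f**2/25)
-S(-206) - w(1/585) = -1*(-206) - 36*(1/585)**2/25 = 206 - 36*(1/585)**2/25 = 206 - 36/(25*342225) = 206 - 1*4/950625 = 206 - 4/950625 = 195828746/950625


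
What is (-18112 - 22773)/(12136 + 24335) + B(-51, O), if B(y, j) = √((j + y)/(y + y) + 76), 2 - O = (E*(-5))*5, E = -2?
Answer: -40885/36471 + √88978/34 ≈ 7.6523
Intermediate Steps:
O = -48 (O = 2 - (-2*(-5))*5 = 2 - 10*5 = 2 - 1*50 = 2 - 50 = -48)
B(y, j) = √(76 + (j + y)/(2*y)) (B(y, j) = √((j + y)/((2*y)) + 76) = √((j + y)*(1/(2*y)) + 76) = √((j + y)/(2*y) + 76) = √(76 + (j + y)/(2*y)))
(-18112 - 22773)/(12136 + 24335) + B(-51, O) = (-18112 - 22773)/(12136 + 24335) + √(306 + 2*(-48)/(-51))/2 = -40885/36471 + √(306 + 2*(-48)*(-1/51))/2 = -40885*1/36471 + √(306 + 32/17)/2 = -40885/36471 + √(5234/17)/2 = -40885/36471 + (√88978/17)/2 = -40885/36471 + √88978/34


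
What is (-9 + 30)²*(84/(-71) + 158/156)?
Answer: -138621/1846 ≈ -75.093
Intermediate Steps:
(-9 + 30)²*(84/(-71) + 158/156) = 21²*(84*(-1/71) + 158*(1/156)) = 441*(-84/71 + 79/78) = 441*(-943/5538) = -138621/1846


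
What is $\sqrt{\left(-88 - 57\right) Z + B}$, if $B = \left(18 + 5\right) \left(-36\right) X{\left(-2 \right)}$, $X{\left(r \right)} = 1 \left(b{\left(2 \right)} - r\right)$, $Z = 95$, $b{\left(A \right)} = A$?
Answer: $i \sqrt{17087} \approx 130.72 i$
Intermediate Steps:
$X{\left(r \right)} = 2 - r$ ($X{\left(r \right)} = 1 \left(2 - r\right) = 2 - r$)
$B = -3312$ ($B = \left(18 + 5\right) \left(-36\right) \left(2 - -2\right) = 23 \left(-36\right) \left(2 + 2\right) = \left(-828\right) 4 = -3312$)
$\sqrt{\left(-88 - 57\right) Z + B} = \sqrt{\left(-88 - 57\right) 95 - 3312} = \sqrt{\left(-145\right) 95 - 3312} = \sqrt{-13775 - 3312} = \sqrt{-17087} = i \sqrt{17087}$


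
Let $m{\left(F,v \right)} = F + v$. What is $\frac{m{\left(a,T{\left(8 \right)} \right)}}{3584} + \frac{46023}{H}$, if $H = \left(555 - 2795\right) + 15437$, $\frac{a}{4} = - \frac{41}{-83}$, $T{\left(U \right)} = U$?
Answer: $\frac{13756507}{3941504} \approx 3.4902$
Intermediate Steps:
$a = \frac{164}{83}$ ($a = 4 \left(- \frac{41}{-83}\right) = 4 \left(\left(-41\right) \left(- \frac{1}{83}\right)\right) = 4 \cdot \frac{41}{83} = \frac{164}{83} \approx 1.9759$)
$H = 13197$ ($H = -2240 + 15437 = 13197$)
$\frac{m{\left(a,T{\left(8 \right)} \right)}}{3584} + \frac{46023}{H} = \frac{\frac{164}{83} + 8}{3584} + \frac{46023}{13197} = \frac{828}{83} \cdot \frac{1}{3584} + 46023 \cdot \frac{1}{13197} = \frac{207}{74368} + \frac{15341}{4399} = \frac{13756507}{3941504}$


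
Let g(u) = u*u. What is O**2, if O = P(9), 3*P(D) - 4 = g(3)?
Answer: 169/9 ≈ 18.778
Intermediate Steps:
g(u) = u**2
P(D) = 13/3 (P(D) = 4/3 + (1/3)*3**2 = 4/3 + (1/3)*9 = 4/3 + 3 = 13/3)
O = 13/3 ≈ 4.3333
O**2 = (13/3)**2 = 169/9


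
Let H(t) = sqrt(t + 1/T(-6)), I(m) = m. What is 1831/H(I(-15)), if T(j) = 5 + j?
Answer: -1831*I/4 ≈ -457.75*I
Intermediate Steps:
H(t) = sqrt(-1 + t) (H(t) = sqrt(t + 1/(5 - 6)) = sqrt(t + 1/(-1)) = sqrt(t - 1) = sqrt(-1 + t))
1831/H(I(-15)) = 1831/(sqrt(-1 - 15)) = 1831/(sqrt(-16)) = 1831/((4*I)) = 1831*(-I/4) = -1831*I/4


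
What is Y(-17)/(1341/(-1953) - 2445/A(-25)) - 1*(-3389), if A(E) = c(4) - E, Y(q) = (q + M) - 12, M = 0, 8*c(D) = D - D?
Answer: 362173227/106858 ≈ 3389.3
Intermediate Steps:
c(D) = 0 (c(D) = (D - D)/8 = (⅛)*0 = 0)
Y(q) = -12 + q (Y(q) = (q + 0) - 12 = q - 12 = -12 + q)
A(E) = -E (A(E) = 0 - E = -E)
Y(-17)/(1341/(-1953) - 2445/A(-25)) - 1*(-3389) = (-12 - 17)/(1341/(-1953) - 2445/((-1*(-25)))) - 1*(-3389) = -29/(1341*(-1/1953) - 2445/25) + 3389 = -29/(-149/217 - 2445*1/25) + 3389 = -29/(-149/217 - 489/5) + 3389 = -29/(-106858/1085) + 3389 = -29*(-1085/106858) + 3389 = 31465/106858 + 3389 = 362173227/106858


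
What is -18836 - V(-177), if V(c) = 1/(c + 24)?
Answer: -2881907/153 ≈ -18836.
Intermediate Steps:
V(c) = 1/(24 + c)
-18836 - V(-177) = -18836 - 1/(24 - 177) = -18836 - 1/(-153) = -18836 - 1*(-1/153) = -18836 + 1/153 = -2881907/153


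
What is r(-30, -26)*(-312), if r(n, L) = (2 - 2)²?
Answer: 0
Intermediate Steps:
r(n, L) = 0 (r(n, L) = 0² = 0)
r(-30, -26)*(-312) = 0*(-312) = 0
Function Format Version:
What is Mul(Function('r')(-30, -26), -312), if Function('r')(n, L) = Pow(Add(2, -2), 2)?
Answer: 0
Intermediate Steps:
Function('r')(n, L) = 0 (Function('r')(n, L) = Pow(0, 2) = 0)
Mul(Function('r')(-30, -26), -312) = Mul(0, -312) = 0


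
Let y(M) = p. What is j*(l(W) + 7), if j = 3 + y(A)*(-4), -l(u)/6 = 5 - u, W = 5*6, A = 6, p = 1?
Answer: -157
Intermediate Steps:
y(M) = 1
W = 30
l(u) = -30 + 6*u (l(u) = -6*(5 - u) = -30 + 6*u)
j = -1 (j = 3 + 1*(-4) = 3 - 4 = -1)
j*(l(W) + 7) = -((-30 + 6*30) + 7) = -((-30 + 180) + 7) = -(150 + 7) = -1*157 = -157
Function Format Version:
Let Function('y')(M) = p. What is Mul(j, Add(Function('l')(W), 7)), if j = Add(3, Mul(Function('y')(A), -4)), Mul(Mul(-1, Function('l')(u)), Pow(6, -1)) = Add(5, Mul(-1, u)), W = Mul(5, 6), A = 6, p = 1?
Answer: -157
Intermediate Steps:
Function('y')(M) = 1
W = 30
Function('l')(u) = Add(-30, Mul(6, u)) (Function('l')(u) = Mul(-6, Add(5, Mul(-1, u))) = Add(-30, Mul(6, u)))
j = -1 (j = Add(3, Mul(1, -4)) = Add(3, -4) = -1)
Mul(j, Add(Function('l')(W), 7)) = Mul(-1, Add(Add(-30, Mul(6, 30)), 7)) = Mul(-1, Add(Add(-30, 180), 7)) = Mul(-1, Add(150, 7)) = Mul(-1, 157) = -157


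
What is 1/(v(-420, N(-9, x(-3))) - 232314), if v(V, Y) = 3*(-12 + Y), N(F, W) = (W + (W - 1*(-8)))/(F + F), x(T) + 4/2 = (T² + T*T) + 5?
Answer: -3/697075 ≈ -4.3037e-6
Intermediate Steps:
x(T) = 3 + 2*T² (x(T) = -2 + ((T² + T*T) + 5) = -2 + ((T² + T²) + 5) = -2 + (2*T² + 5) = -2 + (5 + 2*T²) = 3 + 2*T²)
N(F, W) = (8 + 2*W)/(2*F) (N(F, W) = (W + (W + 8))/((2*F)) = (W + (8 + W))*(1/(2*F)) = (8 + 2*W)*(1/(2*F)) = (8 + 2*W)/(2*F))
v(V, Y) = -36 + 3*Y
1/(v(-420, N(-9, x(-3))) - 232314) = 1/((-36 + 3*((4 + (3 + 2*(-3)²))/(-9))) - 232314) = 1/((-36 + 3*(-(4 + (3 + 2*9))/9)) - 232314) = 1/((-36 + 3*(-(4 + (3 + 18))/9)) - 232314) = 1/((-36 + 3*(-(4 + 21)/9)) - 232314) = 1/((-36 + 3*(-⅑*25)) - 232314) = 1/((-36 + 3*(-25/9)) - 232314) = 1/((-36 - 25/3) - 232314) = 1/(-133/3 - 232314) = 1/(-697075/3) = -3/697075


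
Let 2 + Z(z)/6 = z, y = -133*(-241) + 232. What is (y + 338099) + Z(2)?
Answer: 370384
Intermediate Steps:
y = 32285 (y = 32053 + 232 = 32285)
Z(z) = -12 + 6*z
(y + 338099) + Z(2) = (32285 + 338099) + (-12 + 6*2) = 370384 + (-12 + 12) = 370384 + 0 = 370384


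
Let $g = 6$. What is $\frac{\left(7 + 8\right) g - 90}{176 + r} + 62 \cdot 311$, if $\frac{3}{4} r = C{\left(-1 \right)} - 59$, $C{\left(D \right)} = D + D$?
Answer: $19282$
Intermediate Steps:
$C{\left(D \right)} = 2 D$
$r = - \frac{244}{3}$ ($r = \frac{4 \left(2 \left(-1\right) - 59\right)}{3} = \frac{4 \left(-2 - 59\right)}{3} = \frac{4}{3} \left(-61\right) = - \frac{244}{3} \approx -81.333$)
$\frac{\left(7 + 8\right) g - 90}{176 + r} + 62 \cdot 311 = \frac{\left(7 + 8\right) 6 - 90}{176 - \frac{244}{3}} + 62 \cdot 311 = \frac{15 \cdot 6 - 90}{\frac{284}{3}} + 19282 = \left(90 - 90\right) \frac{3}{284} + 19282 = 0 \cdot \frac{3}{284} + 19282 = 0 + 19282 = 19282$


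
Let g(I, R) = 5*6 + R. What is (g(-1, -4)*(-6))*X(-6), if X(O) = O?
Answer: 936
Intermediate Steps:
g(I, R) = 30 + R
(g(-1, -4)*(-6))*X(-6) = ((30 - 4)*(-6))*(-6) = (26*(-6))*(-6) = -156*(-6) = 936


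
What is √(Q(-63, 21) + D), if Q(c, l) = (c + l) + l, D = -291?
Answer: 2*I*√78 ≈ 17.664*I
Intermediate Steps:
Q(c, l) = c + 2*l
√(Q(-63, 21) + D) = √((-63 + 2*21) - 291) = √((-63 + 42) - 291) = √(-21 - 291) = √(-312) = 2*I*√78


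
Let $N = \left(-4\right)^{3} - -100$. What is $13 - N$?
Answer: $-23$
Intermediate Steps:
$N = 36$ ($N = -64 + 100 = 36$)
$13 - N = 13 - 36 = -23$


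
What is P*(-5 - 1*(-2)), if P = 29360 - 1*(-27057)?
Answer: -169251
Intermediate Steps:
P = 56417 (P = 29360 + 27057 = 56417)
P*(-5 - 1*(-2)) = 56417*(-5 - 1*(-2)) = 56417*(-5 + 2) = 56417*(-3) = -169251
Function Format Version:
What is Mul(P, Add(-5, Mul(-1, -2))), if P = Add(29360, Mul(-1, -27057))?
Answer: -169251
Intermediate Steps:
P = 56417 (P = Add(29360, 27057) = 56417)
Mul(P, Add(-5, Mul(-1, -2))) = Mul(56417, Add(-5, Mul(-1, -2))) = Mul(56417, Add(-5, 2)) = Mul(56417, -3) = -169251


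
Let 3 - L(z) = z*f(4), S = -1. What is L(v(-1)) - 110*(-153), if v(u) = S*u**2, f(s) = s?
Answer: 16837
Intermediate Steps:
v(u) = -u**2
L(z) = 3 - 4*z (L(z) = 3 - z*4 = 3 - 4*z)
L(v(-1)) - 110*(-153) = (3 - (-4)*(-1)**2) - 110*(-153) = (3 - (-4)) + 16830 = (3 - 4*(-1)) + 16830 = (3 + 4) + 16830 = 7 + 16830 = 16837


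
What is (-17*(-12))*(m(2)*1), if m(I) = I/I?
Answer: 204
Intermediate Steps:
m(I) = 1
(-17*(-12))*(m(2)*1) = (-17*(-12))*(1*1) = 204*1 = 204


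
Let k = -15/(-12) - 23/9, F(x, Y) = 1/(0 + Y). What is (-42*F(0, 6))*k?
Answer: 329/36 ≈ 9.1389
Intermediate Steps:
F(x, Y) = 1/Y
k = -47/36 (k = -15*(-1/12) - 23*⅑ = 5/4 - 23/9 = -47/36 ≈ -1.3056)
(-42*F(0, 6))*k = -42/6*(-47/36) = -42*⅙*(-47/36) = -7*(-47/36) = 329/36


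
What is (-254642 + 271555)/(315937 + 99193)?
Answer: 16913/415130 ≈ 0.040741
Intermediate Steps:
(-254642 + 271555)/(315937 + 99193) = 16913/415130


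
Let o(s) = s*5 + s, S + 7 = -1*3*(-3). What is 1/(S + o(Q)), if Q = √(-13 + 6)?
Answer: 1/128 - 3*I*√7/128 ≈ 0.0078125 - 0.06201*I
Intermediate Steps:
S = 2 (S = -7 - 1*3*(-3) = -7 - 3*(-3) = -7 + 9 = 2)
Q = I*√7 (Q = √(-7) = I*√7 ≈ 2.6458*I)
o(s) = 6*s (o(s) = 5*s + s = 6*s)
1/(S + o(Q)) = 1/(2 + 6*(I*√7)) = 1/(2 + 6*I*√7)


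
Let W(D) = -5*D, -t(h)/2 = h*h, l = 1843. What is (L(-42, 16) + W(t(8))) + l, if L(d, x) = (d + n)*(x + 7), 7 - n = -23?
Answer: 2207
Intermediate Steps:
n = 30 (n = 7 - 1*(-23) = 7 + 23 = 30)
L(d, x) = (7 + x)*(30 + d) (L(d, x) = (d + 30)*(x + 7) = (30 + d)*(7 + x) = (7 + x)*(30 + d))
t(h) = -2*h² (t(h) = -2*h*h = -2*h²)
(L(-42, 16) + W(t(8))) + l = ((210 + 7*(-42) + 30*16 - 42*16) - (-10)*8²) + 1843 = ((210 - 294 + 480 - 672) - (-10)*64) + 1843 = (-276 - 5*(-128)) + 1843 = (-276 + 640) + 1843 = 364 + 1843 = 2207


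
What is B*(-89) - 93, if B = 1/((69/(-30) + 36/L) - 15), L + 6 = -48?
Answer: -47457/539 ≈ -88.046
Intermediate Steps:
L = -54 (L = -6 - 48 = -54)
B = -30/539 (B = 1/((69/(-30) + 36/(-54)) - 15) = 1/((69*(-1/30) + 36*(-1/54)) - 15) = 1/((-23/10 - ⅔) - 15) = 1/(-89/30 - 15) = 1/(-539/30) = -30/539 ≈ -0.055659)
B*(-89) - 93 = -30/539*(-89) - 93 = 2670/539 - 93 = -47457/539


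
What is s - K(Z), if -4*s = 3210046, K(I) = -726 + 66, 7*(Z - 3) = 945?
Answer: -1603703/2 ≈ -8.0185e+5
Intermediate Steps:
Z = 138 (Z = 3 + (⅐)*945 = 3 + 135 = 138)
K(I) = -660
s = -1605023/2 (s = -¼*3210046 = -1605023/2 ≈ -8.0251e+5)
s - K(Z) = -1605023/2 - 1*(-660) = -1605023/2 + 660 = -1603703/2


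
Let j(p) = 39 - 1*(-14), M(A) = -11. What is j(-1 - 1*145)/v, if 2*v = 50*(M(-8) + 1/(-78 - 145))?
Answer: -11819/61350 ≈ -0.19265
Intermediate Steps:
v = -61350/223 (v = (50*(-11 + 1/(-78 - 145)))/2 = (50*(-11 + 1/(-223)))/2 = (50*(-11 - 1/223))/2 = (50*(-2454/223))/2 = (½)*(-122700/223) = -61350/223 ≈ -275.11)
j(p) = 53 (j(p) = 39 + 14 = 53)
j(-1 - 1*145)/v = 53/(-61350/223) = 53*(-223/61350) = -11819/61350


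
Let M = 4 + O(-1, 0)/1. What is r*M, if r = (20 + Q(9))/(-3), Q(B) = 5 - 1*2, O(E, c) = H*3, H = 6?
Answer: -506/3 ≈ -168.67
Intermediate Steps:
O(E, c) = 18 (O(E, c) = 6*3 = 18)
Q(B) = 3 (Q(B) = 5 - 2 = 3)
r = -23/3 (r = (20 + 3)/(-3) = 23*(-1/3) = -23/3 ≈ -7.6667)
M = 22 (M = 4 + 18/1 = 4 + 1*18 = 4 + 18 = 22)
r*M = -23/3*22 = -506/3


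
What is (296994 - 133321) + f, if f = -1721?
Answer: 161952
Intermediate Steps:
(296994 - 133321) + f = (296994 - 133321) - 1721 = 163673 - 1721 = 161952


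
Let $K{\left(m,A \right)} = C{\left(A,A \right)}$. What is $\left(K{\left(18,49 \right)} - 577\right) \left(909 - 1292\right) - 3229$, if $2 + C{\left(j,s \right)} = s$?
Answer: $199761$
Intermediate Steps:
$C{\left(j,s \right)} = -2 + s$
$K{\left(m,A \right)} = -2 + A$
$\left(K{\left(18,49 \right)} - 577\right) \left(909 - 1292\right) - 3229 = \left(\left(-2 + 49\right) - 577\right) \left(909 - 1292\right) - 3229 = \left(47 - 577\right) \left(-383\right) - 3229 = \left(-530\right) \left(-383\right) - 3229 = 202990 - 3229 = 199761$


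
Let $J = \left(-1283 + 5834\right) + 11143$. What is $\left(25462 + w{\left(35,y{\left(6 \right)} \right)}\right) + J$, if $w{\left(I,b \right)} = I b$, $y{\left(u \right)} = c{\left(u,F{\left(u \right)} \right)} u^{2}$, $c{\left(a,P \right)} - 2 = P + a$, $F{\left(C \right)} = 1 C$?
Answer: $58796$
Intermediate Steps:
$F{\left(C \right)} = C$
$J = 15694$ ($J = 4551 + 11143 = 15694$)
$c{\left(a,P \right)} = 2 + P + a$ ($c{\left(a,P \right)} = 2 + \left(P + a\right) = 2 + P + a$)
$y{\left(u \right)} = u^{2} \left(2 + 2 u\right)$ ($y{\left(u \right)} = \left(2 + u + u\right) u^{2} = \left(2 + 2 u\right) u^{2} = u^{2} \left(2 + 2 u\right)$)
$\left(25462 + w{\left(35,y{\left(6 \right)} \right)}\right) + J = \left(25462 + 35 \cdot 2 \cdot 6^{2} \left(1 + 6\right)\right) + 15694 = \left(25462 + 35 \cdot 2 \cdot 36 \cdot 7\right) + 15694 = \left(25462 + 35 \cdot 504\right) + 15694 = \left(25462 + 17640\right) + 15694 = 43102 + 15694 = 58796$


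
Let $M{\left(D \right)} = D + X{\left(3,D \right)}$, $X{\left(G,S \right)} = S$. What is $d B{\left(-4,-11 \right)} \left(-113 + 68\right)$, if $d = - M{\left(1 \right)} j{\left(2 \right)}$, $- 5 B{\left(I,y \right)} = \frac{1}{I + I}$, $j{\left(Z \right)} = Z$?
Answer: $\frac{9}{2} \approx 4.5$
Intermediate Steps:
$B{\left(I,y \right)} = - \frac{1}{10 I}$ ($B{\left(I,y \right)} = - \frac{1}{5 \left(I + I\right)} = - \frac{1}{5 \cdot 2 I} = - \frac{\frac{1}{2} \frac{1}{I}}{5} = - \frac{1}{10 I}$)
$M{\left(D \right)} = 2 D$ ($M{\left(D \right)} = D + D = 2 D$)
$d = -4$ ($d = - 2 \cdot 1 \cdot 2 = - 2 \cdot 2 = \left(-1\right) 4 = -4$)
$d B{\left(-4,-11 \right)} \left(-113 + 68\right) = - 4 - \frac{1}{10 \left(-4\right)} \left(-113 + 68\right) = - 4 \left(- \frac{1}{10}\right) \left(- \frac{1}{4}\right) \left(-45\right) = - 4 \cdot \frac{1}{40} \left(-45\right) = \left(-4\right) \left(- \frac{9}{8}\right) = \frac{9}{2}$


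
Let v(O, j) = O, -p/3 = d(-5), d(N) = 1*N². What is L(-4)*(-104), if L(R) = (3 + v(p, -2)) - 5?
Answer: 8008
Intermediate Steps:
d(N) = N²
p = -75 (p = -3*(-5)² = -3*25 = -75)
L(R) = -77 (L(R) = (3 - 75) - 5 = -72 - 5 = -77)
L(-4)*(-104) = -77*(-104) = 8008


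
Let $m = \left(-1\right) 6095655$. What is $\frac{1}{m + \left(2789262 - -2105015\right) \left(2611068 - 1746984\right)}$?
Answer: $\frac{1}{4229060351613} \approx 2.3646 \cdot 10^{-13}$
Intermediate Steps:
$m = -6095655$
$\frac{1}{m + \left(2789262 - -2105015\right) \left(2611068 - 1746984\right)} = \frac{1}{-6095655 + \left(2789262 - -2105015\right) \left(2611068 - 1746984\right)} = \frac{1}{-6095655 + \left(2789262 + \left(-153463 + 2258478\right)\right) 864084} = \frac{1}{-6095655 + \left(2789262 + 2105015\right) 864084} = \frac{1}{-6095655 + 4894277 \cdot 864084} = \frac{1}{-6095655 + 4229066447268} = \frac{1}{4229060351613}$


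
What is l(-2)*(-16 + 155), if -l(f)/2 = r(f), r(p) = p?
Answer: 556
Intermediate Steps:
l(f) = -2*f
l(-2)*(-16 + 155) = (-2*(-2))*(-16 + 155) = 4*139 = 556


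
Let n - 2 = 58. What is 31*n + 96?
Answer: 1956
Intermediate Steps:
n = 60 (n = 2 + 58 = 60)
31*n + 96 = 31*60 + 96 = 1860 + 96 = 1956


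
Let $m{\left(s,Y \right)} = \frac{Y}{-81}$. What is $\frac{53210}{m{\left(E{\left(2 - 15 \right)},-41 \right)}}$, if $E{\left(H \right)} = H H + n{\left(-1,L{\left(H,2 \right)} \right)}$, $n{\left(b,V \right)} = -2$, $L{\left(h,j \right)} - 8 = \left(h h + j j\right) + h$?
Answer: $\frac{4310010}{41} \approx 1.0512 \cdot 10^{5}$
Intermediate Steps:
$L{\left(h,j \right)} = 8 + h + h^{2} + j^{2}$ ($L{\left(h,j \right)} = 8 + \left(\left(h h + j j\right) + h\right) = 8 + \left(\left(h^{2} + j^{2}\right) + h\right) = 8 + \left(h + h^{2} + j^{2}\right) = 8 + h + h^{2} + j^{2}$)
$E{\left(H \right)} = -2 + H^{2}$ ($E{\left(H \right)} = H H - 2 = H^{2} - 2 = -2 + H^{2}$)
$m{\left(s,Y \right)} = - \frac{Y}{81}$ ($m{\left(s,Y \right)} = Y \left(- \frac{1}{81}\right) = - \frac{Y}{81}$)
$\frac{53210}{m{\left(E{\left(2 - 15 \right)},-41 \right)}} = \frac{53210}{\left(- \frac{1}{81}\right) \left(-41\right)} = \frac{53210}{\frac{41}{81}} = 53210 \cdot \frac{81}{41} = \frac{4310010}{41}$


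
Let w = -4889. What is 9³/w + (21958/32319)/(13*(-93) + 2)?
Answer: -28544937719/190715162337 ≈ -0.14967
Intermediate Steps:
9³/w + (21958/32319)/(13*(-93) + 2) = 9³/(-4889) + (21958/32319)/(13*(-93) + 2) = 729*(-1/4889) + (21958*(1/32319))/(-1209 + 2) = -729/4889 + (21958/32319)/(-1207) = -729/4889 + (21958/32319)*(-1/1207) = -729/4889 - 21958/39009033 = -28544937719/190715162337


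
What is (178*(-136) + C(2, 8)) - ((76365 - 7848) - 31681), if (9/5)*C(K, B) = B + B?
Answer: -549316/9 ≈ -61035.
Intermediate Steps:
C(K, B) = 10*B/9 (C(K, B) = 5*(B + B)/9 = 5*(2*B)/9 = 10*B/9)
(178*(-136) + C(2, 8)) - ((76365 - 7848) - 31681) = (178*(-136) + (10/9)*8) - ((76365 - 7848) - 31681) = (-24208 + 80/9) - (68517 - 31681) = -217792/9 - 1*36836 = -217792/9 - 36836 = -549316/9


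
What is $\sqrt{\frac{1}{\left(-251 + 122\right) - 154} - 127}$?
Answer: $\frac{i \sqrt{10171586}}{283} \approx 11.27 i$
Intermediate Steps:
$\sqrt{\frac{1}{\left(-251 + 122\right) - 154} - 127} = \sqrt{\frac{1}{-129 - 154} - 127} = \sqrt{\frac{1}{-283} - 127} = \sqrt{- \frac{1}{283} - 127} = \sqrt{- \frac{35942}{283}} = \frac{i \sqrt{10171586}}{283}$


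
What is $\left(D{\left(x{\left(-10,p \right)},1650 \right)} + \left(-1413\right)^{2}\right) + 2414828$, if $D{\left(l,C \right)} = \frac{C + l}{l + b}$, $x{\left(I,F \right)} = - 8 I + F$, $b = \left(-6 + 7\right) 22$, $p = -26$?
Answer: $\frac{83816969}{19} \approx 4.4114 \cdot 10^{6}$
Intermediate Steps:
$b = 22$ ($b = 1 \cdot 22 = 22$)
$x{\left(I,F \right)} = F - 8 I$
$D{\left(l,C \right)} = \frac{C + l}{22 + l}$ ($D{\left(l,C \right)} = \frac{C + l}{l + 22} = \frac{C + l}{22 + l}$)
$\left(D{\left(x{\left(-10,p \right)},1650 \right)} + \left(-1413\right)^{2}\right) + 2414828 = \left(\frac{1650 - -54}{22 - -54} + \left(-1413\right)^{2}\right) + 2414828 = \left(\frac{1650 + \left(-26 + 80\right)}{22 + \left(-26 + 80\right)} + 1996569\right) + 2414828 = \left(\frac{1650 + 54}{22 + 54} + 1996569\right) + 2414828 = \left(\frac{1}{76} \cdot 1704 + 1996569\right) + 2414828 = \left(\frac{426}{19} + 1996569\right) + 2414828 = \frac{37935237}{19} + 2414828 = \frac{83816969}{19}$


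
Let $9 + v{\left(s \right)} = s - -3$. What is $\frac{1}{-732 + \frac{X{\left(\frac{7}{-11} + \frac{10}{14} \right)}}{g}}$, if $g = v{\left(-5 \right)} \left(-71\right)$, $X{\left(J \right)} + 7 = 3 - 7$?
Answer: $- \frac{71}{51973} \approx -0.0013661$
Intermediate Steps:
$v{\left(s \right)} = -6 + s$ ($v{\left(s \right)} = -9 + \left(s - -3\right) = -9 + \left(s + 3\right) = -9 + \left(3 + s\right) = -6 + s$)
$X{\left(J \right)} = -11$ ($X{\left(J \right)} = -7 + \left(3 - 7\right) = -7 - 4 = -11$)
$g = 781$ ($g = \left(-6 - 5\right) \left(-71\right) = \left(-11\right) \left(-71\right) = 781$)
$\frac{1}{-732 + \frac{X{\left(\frac{7}{-11} + \frac{10}{14} \right)}}{g}} = \frac{1}{-732 - \frac{11}{781}} = \frac{1}{-732 - \frac{1}{71}} = \frac{1}{- \frac{51973}{71}} = - \frac{71}{51973}$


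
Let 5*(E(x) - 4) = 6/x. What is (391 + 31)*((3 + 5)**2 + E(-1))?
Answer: 140948/5 ≈ 28190.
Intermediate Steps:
E(x) = 4 + 6/(5*x) (E(x) = 4 + (6/x)/5 = 4 + 6/(5*x))
(391 + 31)*((3 + 5)**2 + E(-1)) = (391 + 31)*((3 + 5)**2 + (4 + (6/5)/(-1))) = 422*(8**2 + (4 + (6/5)*(-1))) = 422*(64 + (4 - 6/5)) = 422*(64 + 14/5) = 422*(334/5) = 140948/5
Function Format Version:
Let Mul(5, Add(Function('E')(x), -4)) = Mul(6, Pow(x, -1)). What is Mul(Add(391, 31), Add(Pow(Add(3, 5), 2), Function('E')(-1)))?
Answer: Rational(140948, 5) ≈ 28190.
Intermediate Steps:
Function('E')(x) = Add(4, Mul(Rational(6, 5), Pow(x, -1))) (Function('E')(x) = Add(4, Mul(Rational(1, 5), Mul(6, Pow(x, -1)))) = Add(4, Mul(Rational(6, 5), Pow(x, -1))))
Mul(Add(391, 31), Add(Pow(Add(3, 5), 2), Function('E')(-1))) = Mul(Add(391, 31), Add(Pow(Add(3, 5), 2), Add(4, Mul(Rational(6, 5), Pow(-1, -1))))) = Mul(422, Add(Pow(8, 2), Add(4, Mul(Rational(6, 5), -1)))) = Mul(422, Add(64, Add(4, Rational(-6, 5)))) = Mul(422, Add(64, Rational(14, 5))) = Mul(422, Rational(334, 5)) = Rational(140948, 5)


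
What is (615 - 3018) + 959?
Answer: -1444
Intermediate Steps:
(615 - 3018) + 959 = -2403 + 959 = -1444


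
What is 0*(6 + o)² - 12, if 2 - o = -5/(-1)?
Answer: -12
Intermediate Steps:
o = -3 (o = 2 - (-5)/(-1) = 2 - (-5)*(-1) = 2 - 1*5 = 2 - 5 = -3)
0*(6 + o)² - 12 = 0*(6 - 3)² - 12 = 0*3² - 12 = 0*9 - 12 = 0 - 12 = -12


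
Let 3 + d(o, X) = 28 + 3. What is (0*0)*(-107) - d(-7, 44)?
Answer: -28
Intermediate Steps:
d(o, X) = 28 (d(o, X) = -3 + (28 + 3) = -3 + 31 = 28)
(0*0)*(-107) - d(-7, 44) = (0*0)*(-107) - 1*28 = 0*(-107) - 28 = 0 - 28 = -28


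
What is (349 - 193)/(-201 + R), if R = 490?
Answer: 156/289 ≈ 0.53979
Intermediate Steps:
(349 - 193)/(-201 + R) = (349 - 193)/(-201 + 490) = 156/289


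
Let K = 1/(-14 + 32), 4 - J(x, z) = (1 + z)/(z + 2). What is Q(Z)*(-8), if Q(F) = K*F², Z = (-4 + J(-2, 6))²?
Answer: -2401/9216 ≈ -0.26053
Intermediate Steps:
J(x, z) = 4 - (1 + z)/(2 + z) (J(x, z) = 4 - (1 + z)/(z + 2) = 4 - (1 + z)/(2 + z))
Z = 49/64 (Z = (-4 + (7 + 3*6)/(2 + 6))² = (-4 + (7 + 18)/8)² = (-4 + (⅛)*25)² = (-4 + 25/8)² = (-7/8)² = 49/64 ≈ 0.76563)
K = 1/18 ≈ 0.055556
Q(F) = F²/18
Q(Z)*(-8) = ((49/64)²/18)*(-8) = ((1/18)*(2401/4096))*(-8) = (2401/73728)*(-8) = -2401/9216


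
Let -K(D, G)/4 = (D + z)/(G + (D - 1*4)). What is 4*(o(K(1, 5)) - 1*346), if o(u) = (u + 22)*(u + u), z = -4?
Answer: -40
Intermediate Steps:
K(D, G) = -4*(-4 + D)/(-4 + D + G) (K(D, G) = -4*(D - 4)/(G + (D - 1*4)) = -4*(-4 + D)/(G + (D - 4)) = -4*(-4 + D)/(G + (-4 + D)) = -4*(-4 + D)/(-4 + D + G))
o(u) = 2*u*(22 + u) (o(u) = (22 + u)*(2*u) = 2*u*(22 + u))
4*(o(K(1, 5)) - 1*346) = 4*(2*(4*(4 - 1*1)/(-4 + 1 + 5))*(22 + 4*(4 - 1*1)/(-4 + 1 + 5)) - 1*346) = 4*(2*(4*(4 - 1)/2)*(22 + 4*(4 - 1)/2) - 346) = 4*(2*(4*(1/2)*3)*(22 + 4*(1/2)*3) - 346) = 4*(2*6*(22 + 6) - 346) = 4*(2*6*28 - 346) = 4*(336 - 346) = 4*(-10) = -40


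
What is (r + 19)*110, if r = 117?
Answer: 14960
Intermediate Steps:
(r + 19)*110 = (117 + 19)*110 = 136*110 = 14960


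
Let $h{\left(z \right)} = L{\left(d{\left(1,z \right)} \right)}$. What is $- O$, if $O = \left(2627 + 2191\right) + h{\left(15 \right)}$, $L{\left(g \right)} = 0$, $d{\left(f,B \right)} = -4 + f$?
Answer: $-4818$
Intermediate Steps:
$h{\left(z \right)} = 0$
$O = 4818$ ($O = \left(2627 + 2191\right) + 0 = 4818 + 0 = 4818$)
$- O = \left(-1\right) 4818 = -4818$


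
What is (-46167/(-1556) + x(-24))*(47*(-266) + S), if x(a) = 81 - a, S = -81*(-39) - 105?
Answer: -494950014/389 ≈ -1.2724e+6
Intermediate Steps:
S = 3054 (S = 3159 - 105 = 3054)
(-46167/(-1556) + x(-24))*(47*(-266) + S) = (-46167/(-1556) + (81 - 1*(-24)))*(47*(-266) + 3054) = (-46167*(-1/1556) + (81 + 24))*(-12502 + 3054) = (46167/1556 + 105)*(-9448) = (209547/1556)*(-9448) = -494950014/389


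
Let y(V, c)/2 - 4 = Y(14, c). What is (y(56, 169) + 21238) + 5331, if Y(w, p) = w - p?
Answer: 26267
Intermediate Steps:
y(V, c) = 36 - 2*c (y(V, c) = 8 + 2*(14 - c) = 8 + (28 - 2*c) = 36 - 2*c)
(y(56, 169) + 21238) + 5331 = ((36 - 2*169) + 21238) + 5331 = ((36 - 338) + 21238) + 5331 = (-302 + 21238) + 5331 = 20936 + 5331 = 26267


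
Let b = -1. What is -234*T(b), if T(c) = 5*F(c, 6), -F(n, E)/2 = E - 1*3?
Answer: 7020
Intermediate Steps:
F(n, E) = 6 - 2*E (F(n, E) = -2*(E - 1*3) = -2*(E - 3) = -2*(-3 + E) = 6 - 2*E)
T(c) = -30 (T(c) = 5*(6 - 2*6) = 5*(6 - 12) = 5*(-6) = -30)
-234*T(b) = -234*(-30) = 7020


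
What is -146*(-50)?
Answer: 7300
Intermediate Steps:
-146*(-50) = 7300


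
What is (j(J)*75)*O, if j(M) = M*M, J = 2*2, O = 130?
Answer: 156000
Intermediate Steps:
J = 4
j(M) = M²
(j(J)*75)*O = (4²*75)*130 = (16*75)*130 = 1200*130 = 156000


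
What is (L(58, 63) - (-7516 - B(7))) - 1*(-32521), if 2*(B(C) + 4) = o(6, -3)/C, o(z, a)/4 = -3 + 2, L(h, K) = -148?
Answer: 279193/7 ≈ 39885.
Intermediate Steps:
o(z, a) = -4 (o(z, a) = 4*(-3 + 2) = 4*(-1) = -4)
B(C) = -4 - 2/C (B(C) = -4 + (-4/C)/2 = -4 - 2/C)
(L(58, 63) - (-7516 - B(7))) - 1*(-32521) = (-148 - (-7516 - (-4 - 2/7))) - 1*(-32521) = (-148 - (-7516 - (-4 - 2*⅐))) + 32521 = (-148 - (-7516 - (-4 - 2/7))) + 32521 = (-148 - (-7516 - 1*(-30/7))) + 32521 = (-148 - (-7516 + 30/7)) + 32521 = (-148 - 1*(-52582/7)) + 32521 = (-148 + 52582/7) + 32521 = 51546/7 + 32521 = 279193/7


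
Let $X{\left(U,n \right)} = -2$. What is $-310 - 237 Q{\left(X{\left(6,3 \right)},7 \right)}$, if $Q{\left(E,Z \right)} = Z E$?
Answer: $3008$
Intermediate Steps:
$Q{\left(E,Z \right)} = E Z$
$-310 - 237 Q{\left(X{\left(6,3 \right)},7 \right)} = -310 - 237 \left(\left(-2\right) 7\right) = -310 - -3318 = -310 + 3318 = 3008$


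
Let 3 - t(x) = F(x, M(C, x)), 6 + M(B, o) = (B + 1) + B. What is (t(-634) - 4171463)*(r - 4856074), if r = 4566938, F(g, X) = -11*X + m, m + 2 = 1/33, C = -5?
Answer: 39803491084160/33 ≈ 1.2062e+12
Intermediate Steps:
m = -65/33 (m = -2 + 1/33 = -65/33 ≈ -1.9697)
M(B, o) = -5 + 2*B (M(B, o) = -6 + ((B + 1) + B) = -6 + ((1 + B) + B) = -6 + (1 + 2*B) = -5 + 2*B)
F(g, X) = -65/33 - 11*X (F(g, X) = -11*X - 65/33 = -65/33 - 11*X)
t(x) = -5281/33 (t(x) = 3 - (-65/33 - 11*(-5 + 2*(-5))) = 3 - (-65/33 - 11*(-5 - 10)) = 3 - (-65/33 - 11*(-15)) = 3 - (-65/33 + 165) = 3 - 1*5380/33 = 3 - 5380/33 = -5281/33)
(t(-634) - 4171463)*(r - 4856074) = (-5281/33 - 4171463)*(4566938 - 4856074) = -137663560/33*(-289136) = 39803491084160/33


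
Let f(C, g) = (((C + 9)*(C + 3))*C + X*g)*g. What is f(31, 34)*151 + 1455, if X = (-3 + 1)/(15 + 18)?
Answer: 7142530423/33 ≈ 2.1644e+8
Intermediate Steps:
X = -2/33 ≈ -0.060606
f(C, g) = g*(-2*g/33 + C*(3 + C)*(9 + C)) (f(C, g) = (((C + 9)*(C + 3))*C - 2*g/33)*g = (((9 + C)*(3 + C))*C - 2*g/33)*g = (((3 + C)*(9 + C))*C - 2*g/33)*g = (C*(3 + C)*(9 + C) - 2*g/33)*g = (-2*g/33 + C*(3 + C)*(9 + C))*g = g*(-2*g/33 + C*(3 + C)*(9 + C)))
f(31, 34)*151 + 1455 = ((1/33)*34*(-2*34 + 33*31³ + 396*31² + 891*31))*151 + 1455 = ((1/33)*34*(-68 + 33*29791 + 396*961 + 27621))*151 + 1455 = ((1/33)*34*(-68 + 983103 + 380556 + 27621))*151 + 1455 = ((1/33)*34*1391212)*151 + 1455 = (47301208/33)*151 + 1455 = 7142482408/33 + 1455 = 7142530423/33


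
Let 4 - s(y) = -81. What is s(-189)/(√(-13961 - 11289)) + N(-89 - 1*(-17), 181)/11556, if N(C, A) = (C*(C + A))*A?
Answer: -39458/321 - 17*I*√1010/1010 ≈ -122.92 - 0.53492*I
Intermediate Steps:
s(y) = 85 (s(y) = 4 - 1*(-81) = 4 + 81 = 85)
N(C, A) = A*C*(A + C) (N(C, A) = (C*(A + C))*A = A*C*(A + C))
s(-189)/(√(-13961 - 11289)) + N(-89 - 1*(-17), 181)/11556 = 85/(√(-13961 - 11289)) + (181*(-89 - 1*(-17))*(181 + (-89 - 1*(-17))))/11556 = 85/(√(-25250)) + (181*(-89 + 17)*(181 + (-89 + 17)))*(1/11556) = 85/((5*I*√1010)) + (181*(-72)*(181 - 72))*(1/11556) = 85*(-I*√1010/5050) + (181*(-72)*109)*(1/11556) = -17*I*√1010/1010 - 1420488*1/11556 = -17*I*√1010/1010 - 39458/321 = -39458/321 - 17*I*√1010/1010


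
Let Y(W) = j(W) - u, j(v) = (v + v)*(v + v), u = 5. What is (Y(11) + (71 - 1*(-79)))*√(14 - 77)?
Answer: 1887*I*√7 ≈ 4992.5*I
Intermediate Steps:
j(v) = 4*v² (j(v) = (2*v)*(2*v) = 4*v²)
Y(W) = -5 + 4*W² (Y(W) = 4*W² - 1*5 = 4*W² - 5 = -5 + 4*W²)
(Y(11) + (71 - 1*(-79)))*√(14 - 77) = ((-5 + 4*11²) + (71 - 1*(-79)))*√(14 - 77) = ((-5 + 4*121) + (71 + 79))*√(-63) = ((-5 + 484) + 150)*(3*I*√7) = (479 + 150)*(3*I*√7) = 629*(3*I*√7) = 1887*I*√7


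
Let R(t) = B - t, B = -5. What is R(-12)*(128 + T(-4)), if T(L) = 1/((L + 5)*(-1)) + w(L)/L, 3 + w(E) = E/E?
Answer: 1785/2 ≈ 892.50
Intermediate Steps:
w(E) = -2 (w(E) = -3 + E/E = -3 + 1 = -2)
R(t) = -5 - t
T(L) = -1/(5 + L) - 2/L (T(L) = 1/((L + 5)*(-1)) - 2/L = -1/(5 + L) - 2/L)
R(-12)*(128 + T(-4)) = (-5 - 1*(-12))*(128 + (-10 - 3*(-4))/((-4)*(5 - 4))) = (-5 + 12)*(128 - 1/4*(-10 + 12)/1) = 7*(128 - 1/4*1*2) = 7*(128 - 1/2) = 7*(255/2) = 1785/2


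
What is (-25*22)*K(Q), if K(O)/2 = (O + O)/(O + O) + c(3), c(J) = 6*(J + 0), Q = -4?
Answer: -20900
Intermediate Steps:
c(J) = 6*J
K(O) = 38 (K(O) = 2*((O + O)/(O + O) + 6*3) = 2*((2*O)/((2*O)) + 18) = 2*((2*O)*(1/(2*O)) + 18) = 2*(1 + 18) = 2*19 = 38)
(-25*22)*K(Q) = -25*22*38 = -550*38 = -20900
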